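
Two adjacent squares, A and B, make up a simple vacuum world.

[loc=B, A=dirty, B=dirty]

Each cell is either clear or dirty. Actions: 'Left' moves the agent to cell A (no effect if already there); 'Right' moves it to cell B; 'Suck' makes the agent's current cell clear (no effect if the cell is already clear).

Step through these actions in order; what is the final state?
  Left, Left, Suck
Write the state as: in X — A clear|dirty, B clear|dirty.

in A — A clear, B dirty

[1] after Left: in A — A dirty, B dirty
[2] after Left: in A — A dirty, B dirty
[3] after Suck: in A — A clear, B dirty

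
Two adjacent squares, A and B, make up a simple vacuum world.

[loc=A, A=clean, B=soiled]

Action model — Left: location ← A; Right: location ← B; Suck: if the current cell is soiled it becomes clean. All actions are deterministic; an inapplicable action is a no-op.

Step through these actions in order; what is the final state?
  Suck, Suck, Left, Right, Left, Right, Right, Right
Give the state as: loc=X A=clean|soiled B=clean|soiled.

1. Suck → loc=A A=clean B=soiled
2. Suck → loc=A A=clean B=soiled
3. Left → loc=A A=clean B=soiled
4. Right → loc=B A=clean B=soiled
5. Left → loc=A A=clean B=soiled
6. Right → loc=B A=clean B=soiled
7. Right → loc=B A=clean B=soiled
8. Right → loc=B A=clean B=soiled

loc=B A=clean B=soiled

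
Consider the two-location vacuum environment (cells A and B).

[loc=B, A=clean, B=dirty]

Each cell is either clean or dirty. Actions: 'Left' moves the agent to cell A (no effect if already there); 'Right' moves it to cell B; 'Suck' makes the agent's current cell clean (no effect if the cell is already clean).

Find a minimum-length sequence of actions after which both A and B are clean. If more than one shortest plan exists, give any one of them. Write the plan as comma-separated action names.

t=1 Suck ⇒ (B; A:clean, B:clean)
min 1: B is dirty, one Suck

Suck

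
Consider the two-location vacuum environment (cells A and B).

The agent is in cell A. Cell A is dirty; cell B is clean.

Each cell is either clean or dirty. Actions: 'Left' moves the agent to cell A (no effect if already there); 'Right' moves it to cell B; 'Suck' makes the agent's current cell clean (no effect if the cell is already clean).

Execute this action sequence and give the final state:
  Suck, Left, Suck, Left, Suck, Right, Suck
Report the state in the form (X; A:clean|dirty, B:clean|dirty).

Suck (#1): (A; A:clean, B:clean)
Left (#2): (A; A:clean, B:clean)
Suck (#3): (A; A:clean, B:clean)
Left (#4): (A; A:clean, B:clean)
Suck (#5): (A; A:clean, B:clean)
Right (#6): (B; A:clean, B:clean)
Suck (#7): (B; A:clean, B:clean)

(B; A:clean, B:clean)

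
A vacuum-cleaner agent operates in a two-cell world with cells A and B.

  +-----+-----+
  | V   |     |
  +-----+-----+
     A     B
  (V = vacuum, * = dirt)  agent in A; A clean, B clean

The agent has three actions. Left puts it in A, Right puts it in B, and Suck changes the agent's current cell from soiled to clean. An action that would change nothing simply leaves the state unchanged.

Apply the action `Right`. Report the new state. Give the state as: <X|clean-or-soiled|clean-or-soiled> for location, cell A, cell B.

start: <A|clean|clean>
[1] after Right: <B|clean|clean>

<B|clean|clean>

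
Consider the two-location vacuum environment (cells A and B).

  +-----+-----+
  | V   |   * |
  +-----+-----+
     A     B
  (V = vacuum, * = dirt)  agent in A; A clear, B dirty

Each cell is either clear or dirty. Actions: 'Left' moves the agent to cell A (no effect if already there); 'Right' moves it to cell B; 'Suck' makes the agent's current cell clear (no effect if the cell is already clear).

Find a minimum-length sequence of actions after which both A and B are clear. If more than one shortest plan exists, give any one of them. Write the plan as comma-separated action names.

Right (#1): <B|clear|dirty>
Suck (#2): <B|clear|clear>
min 2: go B then Suck

Right, Suck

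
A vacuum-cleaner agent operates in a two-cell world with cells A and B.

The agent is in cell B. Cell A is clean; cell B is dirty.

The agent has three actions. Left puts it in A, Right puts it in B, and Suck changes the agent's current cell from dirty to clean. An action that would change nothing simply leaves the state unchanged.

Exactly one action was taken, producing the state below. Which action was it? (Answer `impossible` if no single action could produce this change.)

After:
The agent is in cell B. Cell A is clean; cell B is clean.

Suck

try  Left: loc=A A=clean B=dirty
try Right: loc=B A=clean B=dirty
try  Suck: loc=B A=clean B=clean  ← match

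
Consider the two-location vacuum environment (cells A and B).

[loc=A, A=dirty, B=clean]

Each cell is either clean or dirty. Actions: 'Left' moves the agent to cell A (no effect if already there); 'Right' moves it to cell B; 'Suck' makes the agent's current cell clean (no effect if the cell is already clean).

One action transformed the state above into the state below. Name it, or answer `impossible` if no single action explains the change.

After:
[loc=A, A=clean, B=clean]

try  Left: loc=A A=dirty B=clean
try Right: loc=B A=dirty B=clean
try  Suck: loc=A A=clean B=clean  ← match

Suck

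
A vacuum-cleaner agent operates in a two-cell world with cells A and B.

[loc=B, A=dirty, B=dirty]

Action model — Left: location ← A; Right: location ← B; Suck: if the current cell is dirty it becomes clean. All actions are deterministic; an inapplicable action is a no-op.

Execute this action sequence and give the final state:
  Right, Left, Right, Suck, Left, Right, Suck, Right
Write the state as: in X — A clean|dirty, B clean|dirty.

in B — A dirty, B clean

Right (#1): in B — A dirty, B dirty
Left (#2): in A — A dirty, B dirty
Right (#3): in B — A dirty, B dirty
Suck (#4): in B — A dirty, B clean
Left (#5): in A — A dirty, B clean
Right (#6): in B — A dirty, B clean
Suck (#7): in B — A dirty, B clean
Right (#8): in B — A dirty, B clean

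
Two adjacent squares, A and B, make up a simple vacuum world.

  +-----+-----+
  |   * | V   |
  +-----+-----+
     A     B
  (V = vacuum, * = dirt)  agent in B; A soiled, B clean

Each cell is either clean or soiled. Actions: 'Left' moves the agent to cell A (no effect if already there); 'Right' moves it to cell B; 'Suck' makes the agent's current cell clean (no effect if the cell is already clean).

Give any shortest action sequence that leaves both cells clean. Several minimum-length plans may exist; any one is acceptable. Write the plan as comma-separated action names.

Left, Suck

step 1/2 (Left): loc=A A=soiled B=clean
step 2/2 (Suck): loc=A A=clean B=clean
min 2: go A then Suck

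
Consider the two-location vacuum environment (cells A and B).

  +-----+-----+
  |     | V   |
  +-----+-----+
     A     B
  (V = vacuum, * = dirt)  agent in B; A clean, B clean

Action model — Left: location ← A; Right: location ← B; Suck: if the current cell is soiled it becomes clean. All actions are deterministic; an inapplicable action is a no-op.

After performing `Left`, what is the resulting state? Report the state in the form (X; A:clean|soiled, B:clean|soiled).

start: (B; A:clean, B:clean)
[1] after Left: (A; A:clean, B:clean)

(A; A:clean, B:clean)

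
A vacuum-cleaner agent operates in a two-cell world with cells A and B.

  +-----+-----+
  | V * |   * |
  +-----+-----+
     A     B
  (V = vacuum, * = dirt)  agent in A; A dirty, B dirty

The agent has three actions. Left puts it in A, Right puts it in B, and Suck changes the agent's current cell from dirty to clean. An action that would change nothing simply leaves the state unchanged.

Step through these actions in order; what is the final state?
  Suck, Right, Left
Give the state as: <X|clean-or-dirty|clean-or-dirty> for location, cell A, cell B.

<A|clean|dirty>

t=1 Suck ⇒ <A|clean|dirty>
t=2 Right ⇒ <B|clean|dirty>
t=3 Left ⇒ <A|clean|dirty>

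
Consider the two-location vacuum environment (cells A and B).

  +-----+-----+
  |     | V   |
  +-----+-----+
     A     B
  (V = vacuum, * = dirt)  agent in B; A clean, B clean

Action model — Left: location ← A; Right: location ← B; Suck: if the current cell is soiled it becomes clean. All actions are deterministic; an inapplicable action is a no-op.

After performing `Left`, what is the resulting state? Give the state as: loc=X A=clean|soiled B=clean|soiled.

loc=A A=clean B=clean

start: loc=B A=clean B=clean
[1] after Left: loc=A A=clean B=clean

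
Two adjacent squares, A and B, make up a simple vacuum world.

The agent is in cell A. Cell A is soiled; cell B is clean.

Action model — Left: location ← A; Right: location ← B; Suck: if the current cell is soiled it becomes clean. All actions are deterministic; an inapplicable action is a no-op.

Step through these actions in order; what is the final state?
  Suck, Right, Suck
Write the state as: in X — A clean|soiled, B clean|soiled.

step 1/3 (Suck): in A — A clean, B clean
step 2/3 (Right): in B — A clean, B clean
step 3/3 (Suck): in B — A clean, B clean

in B — A clean, B clean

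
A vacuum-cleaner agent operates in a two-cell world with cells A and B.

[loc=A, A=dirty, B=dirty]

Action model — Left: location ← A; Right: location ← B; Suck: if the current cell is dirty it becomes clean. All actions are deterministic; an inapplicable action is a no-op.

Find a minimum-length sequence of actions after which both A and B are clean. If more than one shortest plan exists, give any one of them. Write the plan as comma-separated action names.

Suck, Right, Suck

step 1/3 (Suck): loc=A A=clean B=dirty
step 2/3 (Right): loc=B A=clean B=dirty
step 3/3 (Suck): loc=B A=clean B=clean
min 3: Suck A + move + Suck B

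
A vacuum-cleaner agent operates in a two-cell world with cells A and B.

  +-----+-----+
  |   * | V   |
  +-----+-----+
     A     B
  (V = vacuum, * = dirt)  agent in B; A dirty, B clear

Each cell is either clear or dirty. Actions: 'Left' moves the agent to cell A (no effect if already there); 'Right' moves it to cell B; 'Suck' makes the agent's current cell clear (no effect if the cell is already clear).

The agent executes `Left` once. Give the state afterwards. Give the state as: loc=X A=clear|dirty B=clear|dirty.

start: loc=B A=dirty B=clear
1. Left → loc=A A=dirty B=clear

loc=A A=dirty B=clear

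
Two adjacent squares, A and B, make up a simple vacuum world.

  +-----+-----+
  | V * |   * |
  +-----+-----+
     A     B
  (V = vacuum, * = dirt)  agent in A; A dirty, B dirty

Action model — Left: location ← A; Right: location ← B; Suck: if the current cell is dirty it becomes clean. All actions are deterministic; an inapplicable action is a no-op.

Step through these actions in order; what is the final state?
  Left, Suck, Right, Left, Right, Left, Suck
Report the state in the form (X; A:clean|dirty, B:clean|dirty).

(A; A:clean, B:dirty)

[1] after Left: (A; A:dirty, B:dirty)
[2] after Suck: (A; A:clean, B:dirty)
[3] after Right: (B; A:clean, B:dirty)
[4] after Left: (A; A:clean, B:dirty)
[5] after Right: (B; A:clean, B:dirty)
[6] after Left: (A; A:clean, B:dirty)
[7] after Suck: (A; A:clean, B:dirty)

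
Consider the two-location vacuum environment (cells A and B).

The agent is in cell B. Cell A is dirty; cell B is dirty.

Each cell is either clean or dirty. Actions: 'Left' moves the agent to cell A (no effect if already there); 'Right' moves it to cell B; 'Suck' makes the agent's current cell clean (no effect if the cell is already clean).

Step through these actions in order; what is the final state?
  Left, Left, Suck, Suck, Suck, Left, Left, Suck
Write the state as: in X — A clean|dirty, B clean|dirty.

in A — A clean, B dirty

1) do Left; now in A — A dirty, B dirty
2) do Left; now in A — A dirty, B dirty
3) do Suck; now in A — A clean, B dirty
4) do Suck; now in A — A clean, B dirty
5) do Suck; now in A — A clean, B dirty
6) do Left; now in A — A clean, B dirty
7) do Left; now in A — A clean, B dirty
8) do Suck; now in A — A clean, B dirty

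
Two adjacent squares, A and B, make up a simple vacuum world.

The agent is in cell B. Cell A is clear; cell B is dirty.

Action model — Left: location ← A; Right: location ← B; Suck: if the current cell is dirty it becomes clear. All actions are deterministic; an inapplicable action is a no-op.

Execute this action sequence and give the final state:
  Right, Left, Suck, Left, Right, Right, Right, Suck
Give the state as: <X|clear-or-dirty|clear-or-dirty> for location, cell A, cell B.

<B|clear|clear>

step 1/8 (Right): <B|clear|dirty>
step 2/8 (Left): <A|clear|dirty>
step 3/8 (Suck): <A|clear|dirty>
step 4/8 (Left): <A|clear|dirty>
step 5/8 (Right): <B|clear|dirty>
step 6/8 (Right): <B|clear|dirty>
step 7/8 (Right): <B|clear|dirty>
step 8/8 (Suck): <B|clear|clear>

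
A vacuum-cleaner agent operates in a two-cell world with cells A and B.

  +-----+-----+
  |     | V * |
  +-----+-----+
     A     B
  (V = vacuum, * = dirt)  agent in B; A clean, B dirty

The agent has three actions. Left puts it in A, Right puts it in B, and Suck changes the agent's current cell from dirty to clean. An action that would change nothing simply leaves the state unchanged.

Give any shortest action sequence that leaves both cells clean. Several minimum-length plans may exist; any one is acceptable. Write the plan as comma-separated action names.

Suck (#1): (B; A:clean, B:clean)
min 1: B is dirty, one Suck

Suck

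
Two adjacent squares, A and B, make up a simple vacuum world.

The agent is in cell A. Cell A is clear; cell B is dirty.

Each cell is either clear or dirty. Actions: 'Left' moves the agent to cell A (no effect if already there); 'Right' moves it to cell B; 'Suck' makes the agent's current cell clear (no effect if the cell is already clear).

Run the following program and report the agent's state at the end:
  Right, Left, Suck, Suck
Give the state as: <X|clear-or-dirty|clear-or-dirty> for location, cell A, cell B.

<A|clear|dirty>

step 1/4 (Right): <B|clear|dirty>
step 2/4 (Left): <A|clear|dirty>
step 3/4 (Suck): <A|clear|dirty>
step 4/4 (Suck): <A|clear|dirty>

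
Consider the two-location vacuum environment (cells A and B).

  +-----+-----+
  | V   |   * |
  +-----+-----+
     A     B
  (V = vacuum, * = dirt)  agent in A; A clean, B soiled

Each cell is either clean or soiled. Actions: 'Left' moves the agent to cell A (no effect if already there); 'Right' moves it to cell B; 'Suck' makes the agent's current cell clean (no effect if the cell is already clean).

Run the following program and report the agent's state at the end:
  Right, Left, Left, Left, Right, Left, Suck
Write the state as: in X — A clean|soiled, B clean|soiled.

in A — A clean, B soiled

1. Right → in B — A clean, B soiled
2. Left → in A — A clean, B soiled
3. Left → in A — A clean, B soiled
4. Left → in A — A clean, B soiled
5. Right → in B — A clean, B soiled
6. Left → in A — A clean, B soiled
7. Suck → in A — A clean, B soiled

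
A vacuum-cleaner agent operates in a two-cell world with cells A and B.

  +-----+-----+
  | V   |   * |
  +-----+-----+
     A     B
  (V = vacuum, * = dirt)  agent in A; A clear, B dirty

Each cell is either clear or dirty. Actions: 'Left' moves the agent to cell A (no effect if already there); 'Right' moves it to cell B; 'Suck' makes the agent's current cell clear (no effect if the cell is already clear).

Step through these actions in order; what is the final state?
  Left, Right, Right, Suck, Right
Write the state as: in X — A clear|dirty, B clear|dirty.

step 1/5 (Left): in A — A clear, B dirty
step 2/5 (Right): in B — A clear, B dirty
step 3/5 (Right): in B — A clear, B dirty
step 4/5 (Suck): in B — A clear, B clear
step 5/5 (Right): in B — A clear, B clear

in B — A clear, B clear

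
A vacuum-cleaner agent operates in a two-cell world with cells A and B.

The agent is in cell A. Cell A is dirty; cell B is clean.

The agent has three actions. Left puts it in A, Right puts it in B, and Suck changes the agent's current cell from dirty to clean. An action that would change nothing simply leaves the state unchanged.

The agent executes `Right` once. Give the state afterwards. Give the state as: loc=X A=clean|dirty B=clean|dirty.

loc=B A=dirty B=clean

start: loc=A A=dirty B=clean
t=1 Right ⇒ loc=B A=dirty B=clean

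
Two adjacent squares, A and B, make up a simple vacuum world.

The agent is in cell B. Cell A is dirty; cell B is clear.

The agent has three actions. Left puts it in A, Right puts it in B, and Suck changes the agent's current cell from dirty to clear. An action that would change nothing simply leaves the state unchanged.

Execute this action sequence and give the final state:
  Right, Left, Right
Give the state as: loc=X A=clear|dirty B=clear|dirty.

loc=B A=dirty B=clear

Right (#1): loc=B A=dirty B=clear
Left (#2): loc=A A=dirty B=clear
Right (#3): loc=B A=dirty B=clear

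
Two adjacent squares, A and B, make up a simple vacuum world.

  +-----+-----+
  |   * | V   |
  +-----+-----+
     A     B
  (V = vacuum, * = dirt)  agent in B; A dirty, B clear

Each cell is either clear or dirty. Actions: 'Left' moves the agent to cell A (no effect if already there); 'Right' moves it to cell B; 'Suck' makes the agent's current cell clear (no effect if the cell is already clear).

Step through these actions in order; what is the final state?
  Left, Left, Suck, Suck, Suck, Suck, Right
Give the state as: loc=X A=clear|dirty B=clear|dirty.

loc=B A=clear B=clear

step 1/7 (Left): loc=A A=dirty B=clear
step 2/7 (Left): loc=A A=dirty B=clear
step 3/7 (Suck): loc=A A=clear B=clear
step 4/7 (Suck): loc=A A=clear B=clear
step 5/7 (Suck): loc=A A=clear B=clear
step 6/7 (Suck): loc=A A=clear B=clear
step 7/7 (Right): loc=B A=clear B=clear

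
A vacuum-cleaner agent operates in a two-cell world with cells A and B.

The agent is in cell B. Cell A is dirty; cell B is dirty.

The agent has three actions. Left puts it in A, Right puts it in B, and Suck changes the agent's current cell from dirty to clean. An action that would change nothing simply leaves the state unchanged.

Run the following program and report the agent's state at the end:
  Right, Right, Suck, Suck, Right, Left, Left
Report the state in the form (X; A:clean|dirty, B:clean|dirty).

(A; A:dirty, B:clean)

1) do Right; now (B; A:dirty, B:dirty)
2) do Right; now (B; A:dirty, B:dirty)
3) do Suck; now (B; A:dirty, B:clean)
4) do Suck; now (B; A:dirty, B:clean)
5) do Right; now (B; A:dirty, B:clean)
6) do Left; now (A; A:dirty, B:clean)
7) do Left; now (A; A:dirty, B:clean)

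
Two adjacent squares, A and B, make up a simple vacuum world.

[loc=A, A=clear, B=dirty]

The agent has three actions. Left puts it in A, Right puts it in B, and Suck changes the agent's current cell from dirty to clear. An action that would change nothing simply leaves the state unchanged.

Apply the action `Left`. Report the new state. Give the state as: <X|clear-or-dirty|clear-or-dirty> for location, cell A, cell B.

start: <A|clear|dirty>
1) do Left; now <A|clear|dirty>

<A|clear|dirty>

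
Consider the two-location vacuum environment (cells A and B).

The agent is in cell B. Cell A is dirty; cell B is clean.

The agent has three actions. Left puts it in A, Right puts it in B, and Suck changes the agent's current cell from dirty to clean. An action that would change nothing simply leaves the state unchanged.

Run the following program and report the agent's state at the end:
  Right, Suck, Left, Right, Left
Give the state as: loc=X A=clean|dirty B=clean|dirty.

loc=A A=dirty B=clean

1) do Right; now loc=B A=dirty B=clean
2) do Suck; now loc=B A=dirty B=clean
3) do Left; now loc=A A=dirty B=clean
4) do Right; now loc=B A=dirty B=clean
5) do Left; now loc=A A=dirty B=clean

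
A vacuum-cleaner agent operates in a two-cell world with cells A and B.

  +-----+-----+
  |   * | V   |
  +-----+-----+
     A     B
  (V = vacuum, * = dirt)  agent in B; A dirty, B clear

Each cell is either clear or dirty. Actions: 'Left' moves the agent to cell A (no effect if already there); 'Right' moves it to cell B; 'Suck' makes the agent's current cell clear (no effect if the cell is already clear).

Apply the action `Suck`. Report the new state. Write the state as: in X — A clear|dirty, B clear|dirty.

start: in B — A dirty, B clear
Suck (#1): in B — A dirty, B clear

in B — A dirty, B clear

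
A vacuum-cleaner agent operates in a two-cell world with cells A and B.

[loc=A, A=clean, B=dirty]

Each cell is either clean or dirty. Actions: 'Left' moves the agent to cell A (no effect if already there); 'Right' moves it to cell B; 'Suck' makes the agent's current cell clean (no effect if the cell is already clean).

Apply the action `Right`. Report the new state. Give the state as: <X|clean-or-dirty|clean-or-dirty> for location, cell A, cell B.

<B|clean|dirty>

start: <A|clean|dirty>
[1] after Right: <B|clean|dirty>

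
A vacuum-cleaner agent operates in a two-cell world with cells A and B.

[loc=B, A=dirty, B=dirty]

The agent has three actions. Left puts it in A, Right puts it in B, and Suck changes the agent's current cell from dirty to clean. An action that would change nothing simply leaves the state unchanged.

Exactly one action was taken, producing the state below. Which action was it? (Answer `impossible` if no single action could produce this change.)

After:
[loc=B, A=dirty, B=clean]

Suck

try  Left: (A; A:dirty, B:dirty)
try Right: (B; A:dirty, B:dirty)
try  Suck: (B; A:dirty, B:clean)  ← match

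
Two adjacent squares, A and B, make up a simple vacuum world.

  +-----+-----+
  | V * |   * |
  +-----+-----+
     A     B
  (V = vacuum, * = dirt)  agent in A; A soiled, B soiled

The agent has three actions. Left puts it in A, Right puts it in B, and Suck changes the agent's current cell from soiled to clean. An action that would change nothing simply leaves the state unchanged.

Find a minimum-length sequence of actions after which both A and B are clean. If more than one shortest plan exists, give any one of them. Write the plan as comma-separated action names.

Suck, Right, Suck

t=1 Suck ⇒ (A; A:clean, B:soiled)
t=2 Right ⇒ (B; A:clean, B:soiled)
t=3 Suck ⇒ (B; A:clean, B:clean)
min 3: Suck A + move + Suck B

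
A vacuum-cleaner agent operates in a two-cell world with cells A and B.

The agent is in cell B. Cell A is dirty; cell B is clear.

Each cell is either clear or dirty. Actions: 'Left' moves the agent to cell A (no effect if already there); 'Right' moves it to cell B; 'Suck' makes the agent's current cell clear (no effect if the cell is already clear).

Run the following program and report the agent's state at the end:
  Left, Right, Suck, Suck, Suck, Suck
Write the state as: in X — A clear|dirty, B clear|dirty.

Left (#1): in A — A dirty, B clear
Right (#2): in B — A dirty, B clear
Suck (#3): in B — A dirty, B clear
Suck (#4): in B — A dirty, B clear
Suck (#5): in B — A dirty, B clear
Suck (#6): in B — A dirty, B clear

in B — A dirty, B clear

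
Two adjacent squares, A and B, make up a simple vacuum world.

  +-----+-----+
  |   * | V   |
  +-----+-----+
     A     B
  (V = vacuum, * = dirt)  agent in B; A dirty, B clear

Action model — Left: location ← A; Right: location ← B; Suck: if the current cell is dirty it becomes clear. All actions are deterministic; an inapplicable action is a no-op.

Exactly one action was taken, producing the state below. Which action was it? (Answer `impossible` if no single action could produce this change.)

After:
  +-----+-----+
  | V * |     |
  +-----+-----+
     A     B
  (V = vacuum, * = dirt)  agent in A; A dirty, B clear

Left

try  Left: in A — A dirty, B clear  ← match
try Right: in B — A dirty, B clear
try  Suck: in B — A dirty, B clear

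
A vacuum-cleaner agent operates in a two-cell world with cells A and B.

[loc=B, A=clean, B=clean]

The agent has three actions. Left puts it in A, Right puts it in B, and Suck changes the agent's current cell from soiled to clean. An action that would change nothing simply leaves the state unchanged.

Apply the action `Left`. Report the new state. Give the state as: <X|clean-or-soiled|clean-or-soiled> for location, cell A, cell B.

<A|clean|clean>

start: <B|clean|clean>
Left (#1): <A|clean|clean>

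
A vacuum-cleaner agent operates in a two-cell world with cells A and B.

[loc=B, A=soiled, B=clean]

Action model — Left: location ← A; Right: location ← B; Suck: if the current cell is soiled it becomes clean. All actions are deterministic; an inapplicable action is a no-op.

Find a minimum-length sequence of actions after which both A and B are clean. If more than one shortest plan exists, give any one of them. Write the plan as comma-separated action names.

Left, Suck

1. Left → in A — A soiled, B clean
2. Suck → in A — A clean, B clean
min 2: go A then Suck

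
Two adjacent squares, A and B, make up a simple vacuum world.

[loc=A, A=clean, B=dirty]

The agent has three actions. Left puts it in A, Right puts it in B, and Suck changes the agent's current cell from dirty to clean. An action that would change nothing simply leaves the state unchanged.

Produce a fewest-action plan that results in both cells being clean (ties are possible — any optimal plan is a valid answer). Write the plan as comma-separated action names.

Right, Suck

step 1/2 (Right): loc=B A=clean B=dirty
step 2/2 (Suck): loc=B A=clean B=clean
min 2: go B then Suck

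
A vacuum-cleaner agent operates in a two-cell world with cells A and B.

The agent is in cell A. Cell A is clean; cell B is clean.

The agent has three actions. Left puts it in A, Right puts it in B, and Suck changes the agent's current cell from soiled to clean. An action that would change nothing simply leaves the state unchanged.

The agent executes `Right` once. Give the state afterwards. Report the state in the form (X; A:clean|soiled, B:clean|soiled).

(B; A:clean, B:clean)

start: (A; A:clean, B:clean)
[1] after Right: (B; A:clean, B:clean)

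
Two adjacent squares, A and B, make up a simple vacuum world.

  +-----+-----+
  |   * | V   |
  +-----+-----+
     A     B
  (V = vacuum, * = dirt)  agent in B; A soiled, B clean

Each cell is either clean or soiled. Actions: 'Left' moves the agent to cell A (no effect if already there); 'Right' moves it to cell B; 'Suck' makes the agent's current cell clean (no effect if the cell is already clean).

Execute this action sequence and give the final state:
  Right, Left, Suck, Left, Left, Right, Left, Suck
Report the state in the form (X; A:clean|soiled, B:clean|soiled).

(A; A:clean, B:clean)

[1] after Right: (B; A:soiled, B:clean)
[2] after Left: (A; A:soiled, B:clean)
[3] after Suck: (A; A:clean, B:clean)
[4] after Left: (A; A:clean, B:clean)
[5] after Left: (A; A:clean, B:clean)
[6] after Right: (B; A:clean, B:clean)
[7] after Left: (A; A:clean, B:clean)
[8] after Suck: (A; A:clean, B:clean)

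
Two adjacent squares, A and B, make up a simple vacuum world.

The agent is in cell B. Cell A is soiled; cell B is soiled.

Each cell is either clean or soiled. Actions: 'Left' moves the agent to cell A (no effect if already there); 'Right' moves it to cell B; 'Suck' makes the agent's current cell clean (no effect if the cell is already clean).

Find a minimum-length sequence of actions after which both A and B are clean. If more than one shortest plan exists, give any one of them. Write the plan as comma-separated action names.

t=1 Suck ⇒ in B — A soiled, B clean
t=2 Left ⇒ in A — A soiled, B clean
t=3 Suck ⇒ in A — A clean, B clean
min 3: Suck B + move + Suck A

Suck, Left, Suck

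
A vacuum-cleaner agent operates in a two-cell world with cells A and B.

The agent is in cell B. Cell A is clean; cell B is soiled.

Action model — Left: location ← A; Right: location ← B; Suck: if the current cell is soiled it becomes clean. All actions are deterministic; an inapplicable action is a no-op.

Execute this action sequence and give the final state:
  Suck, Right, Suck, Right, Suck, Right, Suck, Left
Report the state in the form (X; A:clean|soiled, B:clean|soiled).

Suck (#1): (B; A:clean, B:clean)
Right (#2): (B; A:clean, B:clean)
Suck (#3): (B; A:clean, B:clean)
Right (#4): (B; A:clean, B:clean)
Suck (#5): (B; A:clean, B:clean)
Right (#6): (B; A:clean, B:clean)
Suck (#7): (B; A:clean, B:clean)
Left (#8): (A; A:clean, B:clean)

(A; A:clean, B:clean)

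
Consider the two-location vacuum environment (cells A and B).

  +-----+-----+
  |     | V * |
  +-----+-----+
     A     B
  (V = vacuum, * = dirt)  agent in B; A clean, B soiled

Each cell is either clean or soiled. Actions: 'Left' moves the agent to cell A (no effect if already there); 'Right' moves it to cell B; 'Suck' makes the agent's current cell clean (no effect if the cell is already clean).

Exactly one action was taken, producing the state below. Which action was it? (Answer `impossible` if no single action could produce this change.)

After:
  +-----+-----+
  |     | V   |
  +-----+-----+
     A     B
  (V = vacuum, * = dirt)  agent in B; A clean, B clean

try  Left: loc=A A=clean B=soiled
try Right: loc=B A=clean B=soiled
try  Suck: loc=B A=clean B=clean  ← match

Suck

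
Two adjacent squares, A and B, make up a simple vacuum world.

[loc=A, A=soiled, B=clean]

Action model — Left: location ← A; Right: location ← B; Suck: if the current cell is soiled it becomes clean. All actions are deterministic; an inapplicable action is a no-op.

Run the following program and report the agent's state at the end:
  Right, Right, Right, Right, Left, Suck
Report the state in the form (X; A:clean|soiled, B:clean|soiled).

Right (#1): (B; A:soiled, B:clean)
Right (#2): (B; A:soiled, B:clean)
Right (#3): (B; A:soiled, B:clean)
Right (#4): (B; A:soiled, B:clean)
Left (#5): (A; A:soiled, B:clean)
Suck (#6): (A; A:clean, B:clean)

(A; A:clean, B:clean)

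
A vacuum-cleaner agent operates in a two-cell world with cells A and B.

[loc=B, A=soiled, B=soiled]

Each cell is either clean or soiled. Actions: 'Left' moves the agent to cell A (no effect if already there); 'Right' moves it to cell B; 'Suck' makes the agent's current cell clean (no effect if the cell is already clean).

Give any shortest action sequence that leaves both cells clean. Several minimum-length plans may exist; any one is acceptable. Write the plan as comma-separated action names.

Suck, Left, Suck

step 1/3 (Suck): (B; A:soiled, B:clean)
step 2/3 (Left): (A; A:soiled, B:clean)
step 3/3 (Suck): (A; A:clean, B:clean)
min 3: Suck B + move + Suck A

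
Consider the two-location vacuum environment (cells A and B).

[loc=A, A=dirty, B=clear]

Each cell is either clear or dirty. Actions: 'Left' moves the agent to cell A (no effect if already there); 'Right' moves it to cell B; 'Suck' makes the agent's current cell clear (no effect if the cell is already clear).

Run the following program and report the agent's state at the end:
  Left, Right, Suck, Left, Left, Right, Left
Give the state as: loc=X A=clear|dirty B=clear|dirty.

loc=A A=dirty B=clear

1. Left → loc=A A=dirty B=clear
2. Right → loc=B A=dirty B=clear
3. Suck → loc=B A=dirty B=clear
4. Left → loc=A A=dirty B=clear
5. Left → loc=A A=dirty B=clear
6. Right → loc=B A=dirty B=clear
7. Left → loc=A A=dirty B=clear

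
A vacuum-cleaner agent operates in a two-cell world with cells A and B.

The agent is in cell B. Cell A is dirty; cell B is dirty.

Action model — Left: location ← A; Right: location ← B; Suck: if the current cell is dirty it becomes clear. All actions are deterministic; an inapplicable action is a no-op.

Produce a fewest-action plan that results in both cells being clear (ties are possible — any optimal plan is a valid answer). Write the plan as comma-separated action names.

[1] after Suck: <B|dirty|clear>
[2] after Left: <A|dirty|clear>
[3] after Suck: <A|clear|clear>
min 3: Suck B + move + Suck A

Suck, Left, Suck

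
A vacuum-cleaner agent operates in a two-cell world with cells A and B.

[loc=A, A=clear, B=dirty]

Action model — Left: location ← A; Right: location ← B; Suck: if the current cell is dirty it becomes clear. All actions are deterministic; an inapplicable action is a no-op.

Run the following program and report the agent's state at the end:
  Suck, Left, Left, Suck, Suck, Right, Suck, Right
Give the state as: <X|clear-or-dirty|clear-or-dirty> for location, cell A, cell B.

Suck (#1): <A|clear|dirty>
Left (#2): <A|clear|dirty>
Left (#3): <A|clear|dirty>
Suck (#4): <A|clear|dirty>
Suck (#5): <A|clear|dirty>
Right (#6): <B|clear|dirty>
Suck (#7): <B|clear|clear>
Right (#8): <B|clear|clear>

<B|clear|clear>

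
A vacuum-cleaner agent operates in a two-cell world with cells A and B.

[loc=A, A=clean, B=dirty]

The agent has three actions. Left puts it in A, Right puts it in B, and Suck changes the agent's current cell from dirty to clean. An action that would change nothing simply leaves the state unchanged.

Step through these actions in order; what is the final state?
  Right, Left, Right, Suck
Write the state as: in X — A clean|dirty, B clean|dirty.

in B — A clean, B clean

step 1/4 (Right): in B — A clean, B dirty
step 2/4 (Left): in A — A clean, B dirty
step 3/4 (Right): in B — A clean, B dirty
step 4/4 (Suck): in B — A clean, B clean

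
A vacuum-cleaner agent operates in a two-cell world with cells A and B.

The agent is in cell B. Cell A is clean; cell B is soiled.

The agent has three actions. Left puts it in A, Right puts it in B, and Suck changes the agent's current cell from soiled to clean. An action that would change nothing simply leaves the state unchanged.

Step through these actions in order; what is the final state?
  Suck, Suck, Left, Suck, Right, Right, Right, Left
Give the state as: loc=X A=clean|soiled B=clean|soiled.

[1] after Suck: loc=B A=clean B=clean
[2] after Suck: loc=B A=clean B=clean
[3] after Left: loc=A A=clean B=clean
[4] after Suck: loc=A A=clean B=clean
[5] after Right: loc=B A=clean B=clean
[6] after Right: loc=B A=clean B=clean
[7] after Right: loc=B A=clean B=clean
[8] after Left: loc=A A=clean B=clean

loc=A A=clean B=clean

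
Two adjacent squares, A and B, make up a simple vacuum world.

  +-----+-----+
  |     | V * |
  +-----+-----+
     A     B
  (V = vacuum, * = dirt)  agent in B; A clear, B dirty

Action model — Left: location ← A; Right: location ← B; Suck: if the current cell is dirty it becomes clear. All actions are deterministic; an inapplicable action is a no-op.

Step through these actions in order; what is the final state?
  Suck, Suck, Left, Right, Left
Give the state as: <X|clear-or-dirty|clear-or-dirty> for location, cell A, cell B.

<A|clear|clear>

Suck (#1): <B|clear|clear>
Suck (#2): <B|clear|clear>
Left (#3): <A|clear|clear>
Right (#4): <B|clear|clear>
Left (#5): <A|clear|clear>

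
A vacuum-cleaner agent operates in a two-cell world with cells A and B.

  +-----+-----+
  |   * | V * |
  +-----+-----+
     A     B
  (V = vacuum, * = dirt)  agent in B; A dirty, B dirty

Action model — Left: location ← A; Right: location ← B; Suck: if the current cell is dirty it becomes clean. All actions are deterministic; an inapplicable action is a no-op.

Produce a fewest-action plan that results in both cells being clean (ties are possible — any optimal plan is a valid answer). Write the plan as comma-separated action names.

1. Suck → in B — A dirty, B clean
2. Left → in A — A dirty, B clean
3. Suck → in A — A clean, B clean
min 3: Suck B + move + Suck A

Suck, Left, Suck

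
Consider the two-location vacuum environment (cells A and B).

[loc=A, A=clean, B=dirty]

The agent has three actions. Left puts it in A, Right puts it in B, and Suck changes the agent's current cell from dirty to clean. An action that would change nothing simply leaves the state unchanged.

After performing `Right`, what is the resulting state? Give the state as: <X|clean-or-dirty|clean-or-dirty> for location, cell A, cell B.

start: <A|clean|dirty>
step 1/1 (Right): <B|clean|dirty>

<B|clean|dirty>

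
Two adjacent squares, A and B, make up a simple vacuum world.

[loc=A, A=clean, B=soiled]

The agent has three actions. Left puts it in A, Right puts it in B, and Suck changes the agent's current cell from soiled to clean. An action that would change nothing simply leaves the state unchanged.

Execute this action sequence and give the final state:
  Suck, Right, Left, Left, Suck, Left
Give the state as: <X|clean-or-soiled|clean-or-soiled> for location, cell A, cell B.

<A|clean|soiled>

Suck (#1): <A|clean|soiled>
Right (#2): <B|clean|soiled>
Left (#3): <A|clean|soiled>
Left (#4): <A|clean|soiled>
Suck (#5): <A|clean|soiled>
Left (#6): <A|clean|soiled>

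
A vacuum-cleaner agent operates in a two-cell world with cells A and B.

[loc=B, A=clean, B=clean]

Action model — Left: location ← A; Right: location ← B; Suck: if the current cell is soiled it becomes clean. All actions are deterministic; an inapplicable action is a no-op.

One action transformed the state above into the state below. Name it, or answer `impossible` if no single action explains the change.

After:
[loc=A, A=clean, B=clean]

Left

try  Left: <A|clean|clean>  ← match
try Right: <B|clean|clean>
try  Suck: <B|clean|clean>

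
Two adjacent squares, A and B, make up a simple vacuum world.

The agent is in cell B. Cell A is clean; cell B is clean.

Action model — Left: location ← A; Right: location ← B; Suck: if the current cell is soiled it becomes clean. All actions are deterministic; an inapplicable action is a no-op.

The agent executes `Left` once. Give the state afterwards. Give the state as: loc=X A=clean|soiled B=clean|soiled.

loc=A A=clean B=clean

start: loc=B A=clean B=clean
Left (#1): loc=A A=clean B=clean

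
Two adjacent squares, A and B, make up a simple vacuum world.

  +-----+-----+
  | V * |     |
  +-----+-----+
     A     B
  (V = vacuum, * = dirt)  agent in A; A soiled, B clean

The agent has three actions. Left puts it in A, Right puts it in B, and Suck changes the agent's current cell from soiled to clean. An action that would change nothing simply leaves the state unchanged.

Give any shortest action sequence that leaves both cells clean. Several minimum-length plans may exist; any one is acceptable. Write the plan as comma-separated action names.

[1] after Suck: (A; A:clean, B:clean)
min 1: A is soiled, one Suck

Suck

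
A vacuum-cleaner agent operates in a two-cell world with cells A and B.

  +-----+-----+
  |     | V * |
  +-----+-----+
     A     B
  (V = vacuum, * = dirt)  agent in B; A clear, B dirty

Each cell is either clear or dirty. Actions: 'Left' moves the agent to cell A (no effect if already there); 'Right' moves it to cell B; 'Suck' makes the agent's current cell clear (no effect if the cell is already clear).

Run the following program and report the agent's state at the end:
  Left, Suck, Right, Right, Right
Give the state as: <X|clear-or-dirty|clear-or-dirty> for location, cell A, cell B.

1. Left → <A|clear|dirty>
2. Suck → <A|clear|dirty>
3. Right → <B|clear|dirty>
4. Right → <B|clear|dirty>
5. Right → <B|clear|dirty>

<B|clear|dirty>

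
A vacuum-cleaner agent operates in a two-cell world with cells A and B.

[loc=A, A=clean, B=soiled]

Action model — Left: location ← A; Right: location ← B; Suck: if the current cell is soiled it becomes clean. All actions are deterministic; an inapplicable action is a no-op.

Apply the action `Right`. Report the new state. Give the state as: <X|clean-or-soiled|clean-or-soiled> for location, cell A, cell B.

<B|clean|soiled>

start: <A|clean|soiled>
t=1 Right ⇒ <B|clean|soiled>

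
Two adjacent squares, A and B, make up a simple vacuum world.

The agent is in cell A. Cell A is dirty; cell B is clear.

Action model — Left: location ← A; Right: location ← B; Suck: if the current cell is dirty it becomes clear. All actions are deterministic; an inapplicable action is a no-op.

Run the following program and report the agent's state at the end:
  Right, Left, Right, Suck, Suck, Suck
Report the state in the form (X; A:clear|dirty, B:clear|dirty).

(B; A:dirty, B:clear)

step 1/6 (Right): (B; A:dirty, B:clear)
step 2/6 (Left): (A; A:dirty, B:clear)
step 3/6 (Right): (B; A:dirty, B:clear)
step 4/6 (Suck): (B; A:dirty, B:clear)
step 5/6 (Suck): (B; A:dirty, B:clear)
step 6/6 (Suck): (B; A:dirty, B:clear)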